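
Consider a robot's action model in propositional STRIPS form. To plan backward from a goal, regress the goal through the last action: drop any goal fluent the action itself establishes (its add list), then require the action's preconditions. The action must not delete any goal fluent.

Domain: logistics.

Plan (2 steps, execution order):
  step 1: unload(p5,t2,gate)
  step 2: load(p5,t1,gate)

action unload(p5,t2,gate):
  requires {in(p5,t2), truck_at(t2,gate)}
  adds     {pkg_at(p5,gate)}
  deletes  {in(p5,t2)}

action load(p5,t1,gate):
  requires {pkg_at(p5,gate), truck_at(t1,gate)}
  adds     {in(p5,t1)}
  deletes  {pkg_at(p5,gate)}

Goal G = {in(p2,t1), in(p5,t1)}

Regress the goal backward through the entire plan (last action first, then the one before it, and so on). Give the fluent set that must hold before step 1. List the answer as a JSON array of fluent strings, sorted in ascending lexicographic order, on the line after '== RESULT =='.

Regress step by step:
  through step 2 (load(p5,t1,gate)): drop {in(p5,t1)}, keep {in(p2,t1)}, require {pkg_at(p5,gate), truck_at(t1,gate)}
    → {in(p2,t1), pkg_at(p5,gate), truck_at(t1,gate)}
  through step 1 (unload(p5,t2,gate)): drop {pkg_at(p5,gate)}, keep {in(p2,t1), truck_at(t1,gate)}, require {in(p5,t2), truck_at(t2,gate)}
    → {in(p2,t1), in(p5,t2), truck_at(t1,gate), truck_at(t2,gate)}

== RESULT ==
["in(p2,t1)", "in(p5,t2)", "truck_at(t1,gate)", "truck_at(t2,gate)"]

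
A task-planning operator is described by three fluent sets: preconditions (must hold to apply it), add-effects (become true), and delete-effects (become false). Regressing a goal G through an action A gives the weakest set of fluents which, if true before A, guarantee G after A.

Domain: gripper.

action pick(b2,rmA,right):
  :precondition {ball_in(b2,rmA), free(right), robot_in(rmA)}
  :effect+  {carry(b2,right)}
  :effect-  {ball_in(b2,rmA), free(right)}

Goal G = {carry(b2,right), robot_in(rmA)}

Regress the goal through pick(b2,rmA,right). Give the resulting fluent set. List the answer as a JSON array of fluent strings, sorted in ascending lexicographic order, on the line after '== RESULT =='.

Compute (G \ add) ∪ pre:
  G ∩ del = {}  (empty — regression defined)
  G \ add = {carry(b2,right), robot_in(rmA)} \ {carry(b2,right)} = {robot_in(rmA)}
  ∪ pre   = {robot_in(rmA)} ∪ {ball_in(b2,rmA), free(right), robot_in(rmA)}
          = {ball_in(b2,rmA), free(right), robot_in(rmA)}

== RESULT ==
["ball_in(b2,rmA)", "free(right)", "robot_in(rmA)"]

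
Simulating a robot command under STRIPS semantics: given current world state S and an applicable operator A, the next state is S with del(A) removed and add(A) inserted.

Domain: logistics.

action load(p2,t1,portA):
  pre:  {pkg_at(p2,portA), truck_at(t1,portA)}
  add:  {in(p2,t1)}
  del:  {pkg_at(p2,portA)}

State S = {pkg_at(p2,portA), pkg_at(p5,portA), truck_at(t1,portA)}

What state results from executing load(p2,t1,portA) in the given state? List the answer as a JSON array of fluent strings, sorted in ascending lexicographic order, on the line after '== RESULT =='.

Progress:
  pre ⊆ S: {pkg_at(p2,portA), truck_at(t1,portA)} ⊆ S  — applicable
  S \ del = {pkg_at(p5,portA), truck_at(t1,portA)}
  ∪ add   = {in(p2,t1), pkg_at(p5,portA), truck_at(t1,portA)}

== RESULT ==
["in(p2,t1)", "pkg_at(p5,portA)", "truck_at(t1,portA)"]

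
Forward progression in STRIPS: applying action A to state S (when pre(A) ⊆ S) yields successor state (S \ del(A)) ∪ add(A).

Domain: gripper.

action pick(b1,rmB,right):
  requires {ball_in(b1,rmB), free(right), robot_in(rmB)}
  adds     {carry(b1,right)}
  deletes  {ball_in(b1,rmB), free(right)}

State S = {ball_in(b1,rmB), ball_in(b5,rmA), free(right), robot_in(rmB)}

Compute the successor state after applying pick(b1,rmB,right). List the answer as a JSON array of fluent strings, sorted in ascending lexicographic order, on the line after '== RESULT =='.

Compute (S \ del) ∪ add:
  pre ⊆ S: {ball_in(b1,rmB), free(right), robot_in(rmB)} ⊆ S  — applicable
  S \ del = {ball_in(b5,rmA), robot_in(rmB)}
  ∪ add   = {ball_in(b5,rmA), carry(b1,right), robot_in(rmB)}

== RESULT ==
["ball_in(b5,rmA)", "carry(b1,right)", "robot_in(rmB)"]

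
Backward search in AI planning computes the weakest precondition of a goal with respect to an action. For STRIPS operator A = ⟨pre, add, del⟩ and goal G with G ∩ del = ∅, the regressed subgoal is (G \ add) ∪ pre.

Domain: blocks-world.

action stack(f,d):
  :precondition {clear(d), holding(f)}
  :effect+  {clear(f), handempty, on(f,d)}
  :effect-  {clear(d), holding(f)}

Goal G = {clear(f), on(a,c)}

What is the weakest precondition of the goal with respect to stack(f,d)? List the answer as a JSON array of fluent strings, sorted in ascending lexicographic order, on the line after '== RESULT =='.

Compute (G \ add) ∪ pre:
  G ∩ del = {}  (empty — regression defined)
  G \ add = {clear(f), on(a,c)} \ {clear(f), handempty, on(f,d)} = {on(a,c)}
  ∪ pre   = {on(a,c)} ∪ {clear(d), holding(f)}
          = {clear(d), holding(f), on(a,c)}

== RESULT ==
["clear(d)", "holding(f)", "on(a,c)"]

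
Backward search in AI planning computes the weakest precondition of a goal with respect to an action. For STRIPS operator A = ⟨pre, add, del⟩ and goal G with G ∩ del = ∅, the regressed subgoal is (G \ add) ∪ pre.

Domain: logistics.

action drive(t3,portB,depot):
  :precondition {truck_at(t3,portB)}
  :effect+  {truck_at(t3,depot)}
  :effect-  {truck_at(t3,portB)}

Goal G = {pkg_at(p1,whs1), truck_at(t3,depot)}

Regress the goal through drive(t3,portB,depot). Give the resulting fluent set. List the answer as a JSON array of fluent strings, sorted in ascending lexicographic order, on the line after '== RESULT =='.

Regress:
  G ∩ del = {}  (empty — regression defined)
  G \ add = {pkg_at(p1,whs1), truck_at(t3,depot)} \ {truck_at(t3,depot)} = {pkg_at(p1,whs1)}
  ∪ pre   = {pkg_at(p1,whs1)} ∪ {truck_at(t3,portB)}
          = {pkg_at(p1,whs1), truck_at(t3,portB)}

== RESULT ==
["pkg_at(p1,whs1)", "truck_at(t3,portB)"]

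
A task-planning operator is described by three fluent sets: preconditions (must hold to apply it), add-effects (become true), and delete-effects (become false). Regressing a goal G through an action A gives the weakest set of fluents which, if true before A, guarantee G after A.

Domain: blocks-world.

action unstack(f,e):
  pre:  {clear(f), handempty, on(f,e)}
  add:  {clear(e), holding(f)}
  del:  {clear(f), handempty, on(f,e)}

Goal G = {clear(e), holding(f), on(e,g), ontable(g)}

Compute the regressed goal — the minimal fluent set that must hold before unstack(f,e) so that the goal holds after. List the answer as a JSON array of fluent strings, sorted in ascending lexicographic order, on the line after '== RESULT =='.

Regress:
  G ∩ del = {}  (empty — regression defined)
  G \ add = {clear(e), holding(f), on(e,g), ontable(g)} \ {clear(e), holding(f)} = {on(e,g), ontable(g)}
  ∪ pre   = {on(e,g), ontable(g)} ∪ {clear(f), handempty, on(f,e)}
          = {clear(f), handempty, on(e,g), on(f,e), ontable(g)}

== RESULT ==
["clear(f)", "handempty", "on(e,g)", "on(f,e)", "ontable(g)"]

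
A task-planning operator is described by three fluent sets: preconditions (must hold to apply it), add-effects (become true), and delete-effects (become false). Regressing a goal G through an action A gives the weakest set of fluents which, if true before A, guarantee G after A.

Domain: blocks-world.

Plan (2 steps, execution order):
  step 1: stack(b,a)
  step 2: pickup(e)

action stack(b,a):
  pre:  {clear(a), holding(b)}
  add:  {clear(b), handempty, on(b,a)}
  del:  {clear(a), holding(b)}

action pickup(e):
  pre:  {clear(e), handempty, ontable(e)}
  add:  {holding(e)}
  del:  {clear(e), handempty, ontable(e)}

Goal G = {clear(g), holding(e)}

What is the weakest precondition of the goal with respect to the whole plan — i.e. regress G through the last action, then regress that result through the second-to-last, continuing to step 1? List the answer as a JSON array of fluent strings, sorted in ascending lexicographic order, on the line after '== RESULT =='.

Regress step by step:
  through step 2 (pickup(e)): drop {holding(e)}, keep {clear(g)}, require {clear(e), handempty, ontable(e)}
    → {clear(e), clear(g), handempty, ontable(e)}
  through step 1 (stack(b,a)): drop {handempty}, keep {clear(e), clear(g), ontable(e)}, require {clear(a), holding(b)}
    → {clear(a), clear(e), clear(g), holding(b), ontable(e)}

== RESULT ==
["clear(a)", "clear(e)", "clear(g)", "holding(b)", "ontable(e)"]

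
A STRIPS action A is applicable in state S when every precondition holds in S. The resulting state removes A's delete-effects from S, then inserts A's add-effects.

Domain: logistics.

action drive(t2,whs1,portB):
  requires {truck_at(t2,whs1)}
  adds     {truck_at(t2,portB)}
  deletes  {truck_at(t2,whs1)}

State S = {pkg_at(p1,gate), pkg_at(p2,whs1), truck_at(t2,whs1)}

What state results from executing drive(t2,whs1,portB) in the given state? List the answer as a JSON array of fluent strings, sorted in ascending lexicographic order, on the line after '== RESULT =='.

Progress:
  pre ⊆ S: {truck_at(t2,whs1)} ⊆ S  — applicable
  S \ del = {pkg_at(p1,gate), pkg_at(p2,whs1)}
  ∪ add   = {pkg_at(p1,gate), pkg_at(p2,whs1), truck_at(t2,portB)}

== RESULT ==
["pkg_at(p1,gate)", "pkg_at(p2,whs1)", "truck_at(t2,portB)"]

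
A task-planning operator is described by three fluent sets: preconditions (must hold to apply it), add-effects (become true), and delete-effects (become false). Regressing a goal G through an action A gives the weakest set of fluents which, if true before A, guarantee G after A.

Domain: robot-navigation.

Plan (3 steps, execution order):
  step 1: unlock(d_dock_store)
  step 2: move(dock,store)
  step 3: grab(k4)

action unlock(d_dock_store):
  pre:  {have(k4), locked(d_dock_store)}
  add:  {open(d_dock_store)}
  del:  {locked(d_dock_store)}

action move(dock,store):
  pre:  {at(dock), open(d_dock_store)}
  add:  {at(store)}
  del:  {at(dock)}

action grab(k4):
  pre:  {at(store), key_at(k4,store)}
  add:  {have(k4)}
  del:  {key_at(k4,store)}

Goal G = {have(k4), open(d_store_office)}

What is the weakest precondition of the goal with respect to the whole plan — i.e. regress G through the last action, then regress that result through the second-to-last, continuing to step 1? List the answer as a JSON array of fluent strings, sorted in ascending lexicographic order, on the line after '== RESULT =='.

Regress step by step:
  through step 3 (grab(k4)): drop {have(k4)}, keep {open(d_store_office)}, require {at(store), key_at(k4,store)}
    → {at(store), key_at(k4,store), open(d_store_office)}
  through step 2 (move(dock,store)): drop {at(store)}, keep {key_at(k4,store), open(d_store_office)}, require {at(dock), open(d_dock_store)}
    → {at(dock), key_at(k4,store), open(d_dock_store), open(d_store_office)}
  through step 1 (unlock(d_dock_store)): drop {open(d_dock_store)}, keep {at(dock), key_at(k4,store), open(d_store_office)}, require {have(k4), locked(d_dock_store)}
    → {at(dock), have(k4), key_at(k4,store), locked(d_dock_store), open(d_store_office)}

== RESULT ==
["at(dock)", "have(k4)", "key_at(k4,store)", "locked(d_dock_store)", "open(d_store_office)"]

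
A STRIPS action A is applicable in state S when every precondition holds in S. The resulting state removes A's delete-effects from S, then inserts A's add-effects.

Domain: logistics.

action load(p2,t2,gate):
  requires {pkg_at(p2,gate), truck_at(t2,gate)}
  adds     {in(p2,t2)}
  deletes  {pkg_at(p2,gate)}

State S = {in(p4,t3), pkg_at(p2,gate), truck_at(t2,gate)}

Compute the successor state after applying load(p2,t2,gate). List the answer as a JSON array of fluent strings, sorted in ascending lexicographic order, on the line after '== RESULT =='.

Compute (S \ del) ∪ add:
  pre ⊆ S: {pkg_at(p2,gate), truck_at(t2,gate)} ⊆ S  — applicable
  S \ del = {in(p4,t3), truck_at(t2,gate)}
  ∪ add   = {in(p2,t2), in(p4,t3), truck_at(t2,gate)}

== RESULT ==
["in(p2,t2)", "in(p4,t3)", "truck_at(t2,gate)"]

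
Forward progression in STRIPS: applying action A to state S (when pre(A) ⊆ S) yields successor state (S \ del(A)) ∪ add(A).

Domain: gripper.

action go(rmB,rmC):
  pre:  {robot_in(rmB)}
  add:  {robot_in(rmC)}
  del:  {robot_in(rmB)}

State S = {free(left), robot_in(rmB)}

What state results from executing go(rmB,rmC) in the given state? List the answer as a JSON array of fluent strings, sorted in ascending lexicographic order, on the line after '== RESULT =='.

Progress:
  pre ⊆ S: {robot_in(rmB)} ⊆ S  — applicable
  S \ del = {free(left)}
  ∪ add   = {free(left), robot_in(rmC)}

== RESULT ==
["free(left)", "robot_in(rmC)"]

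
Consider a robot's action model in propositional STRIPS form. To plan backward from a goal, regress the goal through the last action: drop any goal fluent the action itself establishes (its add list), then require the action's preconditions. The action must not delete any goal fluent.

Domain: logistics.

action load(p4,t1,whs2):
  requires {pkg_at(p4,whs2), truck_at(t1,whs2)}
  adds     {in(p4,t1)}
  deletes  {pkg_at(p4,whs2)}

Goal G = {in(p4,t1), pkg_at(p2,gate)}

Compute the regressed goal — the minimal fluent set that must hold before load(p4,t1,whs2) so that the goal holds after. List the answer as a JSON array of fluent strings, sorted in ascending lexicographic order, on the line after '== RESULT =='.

Compute (G \ add) ∪ pre:
  G ∩ del = {}  (empty — regression defined)
  G \ add = {in(p4,t1), pkg_at(p2,gate)} \ {in(p4,t1)} = {pkg_at(p2,gate)}
  ∪ pre   = {pkg_at(p2,gate)} ∪ {pkg_at(p4,whs2), truck_at(t1,whs2)}
          = {pkg_at(p2,gate), pkg_at(p4,whs2), truck_at(t1,whs2)}

== RESULT ==
["pkg_at(p2,gate)", "pkg_at(p4,whs2)", "truck_at(t1,whs2)"]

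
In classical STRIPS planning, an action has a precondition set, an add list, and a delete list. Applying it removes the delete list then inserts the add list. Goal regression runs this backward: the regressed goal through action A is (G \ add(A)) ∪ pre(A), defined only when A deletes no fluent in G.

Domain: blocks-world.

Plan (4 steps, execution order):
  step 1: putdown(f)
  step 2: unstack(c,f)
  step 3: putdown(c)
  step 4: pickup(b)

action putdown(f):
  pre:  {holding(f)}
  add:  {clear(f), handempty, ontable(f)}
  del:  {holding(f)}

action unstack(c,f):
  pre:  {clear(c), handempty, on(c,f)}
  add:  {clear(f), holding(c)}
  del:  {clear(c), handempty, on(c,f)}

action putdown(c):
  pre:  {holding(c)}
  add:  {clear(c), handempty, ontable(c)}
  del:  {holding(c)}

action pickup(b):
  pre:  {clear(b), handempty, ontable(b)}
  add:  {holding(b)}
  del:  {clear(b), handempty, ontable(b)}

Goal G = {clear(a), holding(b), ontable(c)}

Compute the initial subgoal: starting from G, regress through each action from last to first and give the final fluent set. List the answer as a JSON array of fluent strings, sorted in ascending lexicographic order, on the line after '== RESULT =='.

Regress step by step:
  through step 4 (pickup(b)): drop {holding(b)}, keep {clear(a), ontable(c)}, require {clear(b), handempty, ontable(b)}
    → {clear(a), clear(b), handempty, ontable(b), ontable(c)}
  through step 3 (putdown(c)): drop {handempty, ontable(c)}, keep {clear(a), clear(b), ontable(b)}, require {holding(c)}
    → {clear(a), clear(b), holding(c), ontable(b)}
  through step 2 (unstack(c,f)): drop {holding(c)}, keep {clear(a), clear(b), ontable(b)}, require {clear(c), handempty, on(c,f)}
    → {clear(a), clear(b), clear(c), handempty, on(c,f), ontable(b)}
  through step 1 (putdown(f)): drop {handempty}, keep {clear(a), clear(b), clear(c), on(c,f), ontable(b)}, require {holding(f)}
    → {clear(a), clear(b), clear(c), holding(f), on(c,f), ontable(b)}

== RESULT ==
["clear(a)", "clear(b)", "clear(c)", "holding(f)", "on(c,f)", "ontable(b)"]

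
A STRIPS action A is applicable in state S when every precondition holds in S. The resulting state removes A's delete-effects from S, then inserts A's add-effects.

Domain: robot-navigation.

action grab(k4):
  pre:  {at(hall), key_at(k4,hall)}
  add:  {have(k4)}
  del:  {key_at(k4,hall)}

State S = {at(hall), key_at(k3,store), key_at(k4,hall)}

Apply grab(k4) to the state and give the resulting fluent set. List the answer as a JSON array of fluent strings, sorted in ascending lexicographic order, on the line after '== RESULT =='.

Progress:
  pre ⊆ S: {at(hall), key_at(k4,hall)} ⊆ S  — applicable
  S \ del = {at(hall), key_at(k3,store)}
  ∪ add   = {at(hall), have(k4), key_at(k3,store)}

== RESULT ==
["at(hall)", "have(k4)", "key_at(k3,store)"]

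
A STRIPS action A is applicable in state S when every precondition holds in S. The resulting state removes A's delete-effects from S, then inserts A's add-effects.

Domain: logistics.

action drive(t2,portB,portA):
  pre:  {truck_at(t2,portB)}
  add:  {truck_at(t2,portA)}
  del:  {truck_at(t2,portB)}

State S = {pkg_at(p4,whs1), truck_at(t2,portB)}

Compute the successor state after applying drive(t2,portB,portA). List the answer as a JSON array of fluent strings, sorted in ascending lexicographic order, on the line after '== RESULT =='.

Progress:
  pre ⊆ S: {truck_at(t2,portB)} ⊆ S  — applicable
  S \ del = {pkg_at(p4,whs1)}
  ∪ add   = {pkg_at(p4,whs1), truck_at(t2,portA)}

== RESULT ==
["pkg_at(p4,whs1)", "truck_at(t2,portA)"]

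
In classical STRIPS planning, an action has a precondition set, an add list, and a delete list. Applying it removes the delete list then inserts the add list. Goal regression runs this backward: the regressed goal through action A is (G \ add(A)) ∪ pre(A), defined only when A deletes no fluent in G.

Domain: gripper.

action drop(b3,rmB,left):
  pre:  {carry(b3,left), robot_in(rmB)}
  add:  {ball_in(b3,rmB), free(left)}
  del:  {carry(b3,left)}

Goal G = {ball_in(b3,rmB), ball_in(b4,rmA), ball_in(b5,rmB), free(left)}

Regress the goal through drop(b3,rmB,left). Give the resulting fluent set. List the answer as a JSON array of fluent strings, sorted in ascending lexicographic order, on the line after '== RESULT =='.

Regress:
  G ∩ del = {}  (empty — regression defined)
  G \ add = {ball_in(b3,rmB), ball_in(b4,rmA), ball_in(b5,rmB), free(left)} \ {ball_in(b3,rmB), free(left)} = {ball_in(b4,rmA), ball_in(b5,rmB)}
  ∪ pre   = {ball_in(b4,rmA), ball_in(b5,rmB)} ∪ {carry(b3,left), robot_in(rmB)}
          = {ball_in(b4,rmA), ball_in(b5,rmB), carry(b3,left), robot_in(rmB)}

== RESULT ==
["ball_in(b4,rmA)", "ball_in(b5,rmB)", "carry(b3,left)", "robot_in(rmB)"]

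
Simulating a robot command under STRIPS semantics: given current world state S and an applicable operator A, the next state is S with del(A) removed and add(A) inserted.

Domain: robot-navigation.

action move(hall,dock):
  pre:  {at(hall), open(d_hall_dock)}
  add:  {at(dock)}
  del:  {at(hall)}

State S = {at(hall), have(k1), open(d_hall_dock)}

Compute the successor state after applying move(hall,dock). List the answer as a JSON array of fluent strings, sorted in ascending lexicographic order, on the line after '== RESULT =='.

Progress:
  pre ⊆ S: {at(hall), open(d_hall_dock)} ⊆ S  — applicable
  S \ del = {have(k1), open(d_hall_dock)}
  ∪ add   = {at(dock), have(k1), open(d_hall_dock)}

== RESULT ==
["at(dock)", "have(k1)", "open(d_hall_dock)"]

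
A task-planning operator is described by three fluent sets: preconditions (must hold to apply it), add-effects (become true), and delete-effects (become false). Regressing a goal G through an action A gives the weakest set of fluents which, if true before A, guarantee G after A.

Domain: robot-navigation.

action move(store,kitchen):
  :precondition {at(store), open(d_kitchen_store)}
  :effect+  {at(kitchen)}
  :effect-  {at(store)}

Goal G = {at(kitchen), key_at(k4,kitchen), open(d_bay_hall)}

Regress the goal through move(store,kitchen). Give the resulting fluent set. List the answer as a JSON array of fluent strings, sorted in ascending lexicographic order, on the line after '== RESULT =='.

Regress:
  G ∩ del = {}  (empty — regression defined)
  G \ add = {at(kitchen), key_at(k4,kitchen), open(d_bay_hall)} \ {at(kitchen)} = {key_at(k4,kitchen), open(d_bay_hall)}
  ∪ pre   = {key_at(k4,kitchen), open(d_bay_hall)} ∪ {at(store), open(d_kitchen_store)}
          = {at(store), key_at(k4,kitchen), open(d_bay_hall), open(d_kitchen_store)}

== RESULT ==
["at(store)", "key_at(k4,kitchen)", "open(d_bay_hall)", "open(d_kitchen_store)"]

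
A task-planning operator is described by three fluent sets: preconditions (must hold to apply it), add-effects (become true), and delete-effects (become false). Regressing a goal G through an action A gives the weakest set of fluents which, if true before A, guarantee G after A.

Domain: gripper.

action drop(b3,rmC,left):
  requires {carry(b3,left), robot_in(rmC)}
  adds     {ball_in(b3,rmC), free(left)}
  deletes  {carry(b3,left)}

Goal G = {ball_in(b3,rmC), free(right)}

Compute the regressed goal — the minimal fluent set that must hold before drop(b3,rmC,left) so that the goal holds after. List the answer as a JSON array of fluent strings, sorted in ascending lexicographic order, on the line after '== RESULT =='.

Regress:
  G ∩ del = {}  (empty — regression defined)
  G \ add = {ball_in(b3,rmC), free(right)} \ {ball_in(b3,rmC), free(left)} = {free(right)}
  ∪ pre   = {free(right)} ∪ {carry(b3,left), robot_in(rmC)}
          = {carry(b3,left), free(right), robot_in(rmC)}

== RESULT ==
["carry(b3,left)", "free(right)", "robot_in(rmC)"]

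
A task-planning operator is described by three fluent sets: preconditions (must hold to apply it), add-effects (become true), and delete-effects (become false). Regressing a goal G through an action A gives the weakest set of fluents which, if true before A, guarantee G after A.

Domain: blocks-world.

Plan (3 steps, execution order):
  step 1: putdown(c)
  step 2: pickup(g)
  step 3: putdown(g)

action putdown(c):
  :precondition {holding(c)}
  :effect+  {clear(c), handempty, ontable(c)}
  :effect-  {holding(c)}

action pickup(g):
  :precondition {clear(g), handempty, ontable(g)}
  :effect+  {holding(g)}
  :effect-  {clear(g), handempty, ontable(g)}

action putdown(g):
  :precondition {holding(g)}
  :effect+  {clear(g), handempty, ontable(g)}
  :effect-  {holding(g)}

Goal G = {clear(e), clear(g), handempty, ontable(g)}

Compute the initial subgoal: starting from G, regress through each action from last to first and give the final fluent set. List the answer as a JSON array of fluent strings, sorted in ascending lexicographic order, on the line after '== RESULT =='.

Regress step by step:
  through step 3 (putdown(g)): drop {clear(g), handempty, ontable(g)}, keep {clear(e)}, require {holding(g)}
    → {clear(e), holding(g)}
  through step 2 (pickup(g)): drop {holding(g)}, keep {clear(e)}, require {clear(g), handempty, ontable(g)}
    → {clear(e), clear(g), handempty, ontable(g)}
  through step 1 (putdown(c)): drop {handempty}, keep {clear(e), clear(g), ontable(g)}, require {holding(c)}
    → {clear(e), clear(g), holding(c), ontable(g)}

== RESULT ==
["clear(e)", "clear(g)", "holding(c)", "ontable(g)"]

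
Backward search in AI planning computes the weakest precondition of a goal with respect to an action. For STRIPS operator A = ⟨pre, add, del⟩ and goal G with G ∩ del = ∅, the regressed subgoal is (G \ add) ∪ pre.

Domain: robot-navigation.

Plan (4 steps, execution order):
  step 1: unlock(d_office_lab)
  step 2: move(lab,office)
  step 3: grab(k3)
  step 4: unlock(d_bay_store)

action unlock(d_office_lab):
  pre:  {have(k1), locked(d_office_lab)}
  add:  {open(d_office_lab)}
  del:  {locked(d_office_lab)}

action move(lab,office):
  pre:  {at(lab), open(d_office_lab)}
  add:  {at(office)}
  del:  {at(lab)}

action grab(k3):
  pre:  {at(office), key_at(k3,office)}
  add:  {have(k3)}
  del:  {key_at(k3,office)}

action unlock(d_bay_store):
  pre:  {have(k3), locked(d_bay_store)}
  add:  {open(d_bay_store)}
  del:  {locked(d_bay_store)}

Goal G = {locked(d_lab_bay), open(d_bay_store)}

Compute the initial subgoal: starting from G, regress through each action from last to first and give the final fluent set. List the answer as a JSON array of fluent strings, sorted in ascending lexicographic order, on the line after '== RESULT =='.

Regress step by step:
  through step 4 (unlock(d_bay_store)): drop {open(d_bay_store)}, keep {locked(d_lab_bay)}, require {have(k3), locked(d_bay_store)}
    → {have(k3), locked(d_bay_store), locked(d_lab_bay)}
  through step 3 (grab(k3)): drop {have(k3)}, keep {locked(d_bay_store), locked(d_lab_bay)}, require {at(office), key_at(k3,office)}
    → {at(office), key_at(k3,office), locked(d_bay_store), locked(d_lab_bay)}
  through step 2 (move(lab,office)): drop {at(office)}, keep {key_at(k3,office), locked(d_bay_store), locked(d_lab_bay)}, require {at(lab), open(d_office_lab)}
    → {at(lab), key_at(k3,office), locked(d_bay_store), locked(d_lab_bay), open(d_office_lab)}
  through step 1 (unlock(d_office_lab)): drop {open(d_office_lab)}, keep {at(lab), key_at(k3,office), locked(d_bay_store), locked(d_lab_bay)}, require {have(k1), locked(d_office_lab)}
    → {at(lab), have(k1), key_at(k3,office), locked(d_bay_store), locked(d_lab_bay), locked(d_office_lab)}

== RESULT ==
["at(lab)", "have(k1)", "key_at(k3,office)", "locked(d_bay_store)", "locked(d_lab_bay)", "locked(d_office_lab)"]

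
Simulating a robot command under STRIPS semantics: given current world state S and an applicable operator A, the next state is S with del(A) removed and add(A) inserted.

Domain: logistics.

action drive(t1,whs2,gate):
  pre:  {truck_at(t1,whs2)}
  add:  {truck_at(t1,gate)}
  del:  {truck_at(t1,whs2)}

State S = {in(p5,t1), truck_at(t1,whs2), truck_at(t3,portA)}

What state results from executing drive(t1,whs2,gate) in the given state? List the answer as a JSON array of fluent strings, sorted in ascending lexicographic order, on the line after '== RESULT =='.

Compute (S \ del) ∪ add:
  pre ⊆ S: {truck_at(t1,whs2)} ⊆ S  — applicable
  S \ del = {in(p5,t1), truck_at(t3,portA)}
  ∪ add   = {in(p5,t1), truck_at(t1,gate), truck_at(t3,portA)}

== RESULT ==
["in(p5,t1)", "truck_at(t1,gate)", "truck_at(t3,portA)"]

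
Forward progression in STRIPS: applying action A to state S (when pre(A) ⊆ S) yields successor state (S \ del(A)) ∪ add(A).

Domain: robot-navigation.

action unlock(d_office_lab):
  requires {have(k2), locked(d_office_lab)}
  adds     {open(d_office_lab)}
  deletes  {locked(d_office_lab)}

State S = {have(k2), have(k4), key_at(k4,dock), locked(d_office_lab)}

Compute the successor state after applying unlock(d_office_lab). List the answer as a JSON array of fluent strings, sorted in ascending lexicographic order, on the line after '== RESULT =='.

Compute (S \ del) ∪ add:
  pre ⊆ S: {have(k2), locked(d_office_lab)} ⊆ S  — applicable
  S \ del = {have(k2), have(k4), key_at(k4,dock)}
  ∪ add   = {have(k2), have(k4), key_at(k4,dock), open(d_office_lab)}

== RESULT ==
["have(k2)", "have(k4)", "key_at(k4,dock)", "open(d_office_lab)"]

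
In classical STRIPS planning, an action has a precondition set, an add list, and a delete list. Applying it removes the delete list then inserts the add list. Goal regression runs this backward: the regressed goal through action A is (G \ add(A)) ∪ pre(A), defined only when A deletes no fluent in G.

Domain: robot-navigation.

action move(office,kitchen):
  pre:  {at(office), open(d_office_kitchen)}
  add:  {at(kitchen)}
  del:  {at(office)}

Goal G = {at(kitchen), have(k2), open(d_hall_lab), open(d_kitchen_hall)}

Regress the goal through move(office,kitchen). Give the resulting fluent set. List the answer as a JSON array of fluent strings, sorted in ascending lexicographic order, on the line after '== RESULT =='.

Regress:
  G ∩ del = {}  (empty — regression defined)
  G \ add = {at(kitchen), have(k2), open(d_hall_lab), open(d_kitchen_hall)} \ {at(kitchen)} = {have(k2), open(d_hall_lab), open(d_kitchen_hall)}
  ∪ pre   = {have(k2), open(d_hall_lab), open(d_kitchen_hall)} ∪ {at(office), open(d_office_kitchen)}
          = {at(office), have(k2), open(d_hall_lab), open(d_kitchen_hall), open(d_office_kitchen)}

== RESULT ==
["at(office)", "have(k2)", "open(d_hall_lab)", "open(d_kitchen_hall)", "open(d_office_kitchen)"]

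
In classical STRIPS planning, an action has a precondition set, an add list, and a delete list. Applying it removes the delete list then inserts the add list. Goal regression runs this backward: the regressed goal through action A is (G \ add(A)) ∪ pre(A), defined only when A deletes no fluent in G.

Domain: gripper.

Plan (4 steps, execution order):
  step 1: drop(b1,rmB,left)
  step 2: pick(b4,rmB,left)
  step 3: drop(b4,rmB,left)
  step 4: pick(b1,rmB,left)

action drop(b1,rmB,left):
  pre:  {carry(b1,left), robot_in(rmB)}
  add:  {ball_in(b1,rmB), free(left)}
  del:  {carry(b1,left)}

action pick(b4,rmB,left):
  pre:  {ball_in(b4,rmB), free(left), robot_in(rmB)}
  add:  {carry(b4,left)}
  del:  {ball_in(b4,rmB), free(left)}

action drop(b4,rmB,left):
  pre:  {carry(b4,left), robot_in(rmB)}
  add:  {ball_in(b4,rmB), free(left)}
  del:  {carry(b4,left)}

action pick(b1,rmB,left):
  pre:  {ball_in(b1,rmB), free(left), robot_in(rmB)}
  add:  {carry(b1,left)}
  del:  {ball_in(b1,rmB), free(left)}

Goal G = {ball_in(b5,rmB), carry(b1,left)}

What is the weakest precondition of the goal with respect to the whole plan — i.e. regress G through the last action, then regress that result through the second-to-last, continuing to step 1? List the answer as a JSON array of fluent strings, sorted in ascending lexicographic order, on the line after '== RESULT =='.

Work backward from the goal:
  through step 4 (pick(b1,rmB,left)): drop {carry(b1,left)}, keep {ball_in(b5,rmB)}, require {ball_in(b1,rmB), free(left), robot_in(rmB)}
    → {ball_in(b1,rmB), ball_in(b5,rmB), free(left), robot_in(rmB)}
  through step 3 (drop(b4,rmB,left)): drop {free(left)}, keep {ball_in(b1,rmB), ball_in(b5,rmB), robot_in(rmB)}, require {carry(b4,left), robot_in(rmB)}
    → {ball_in(b1,rmB), ball_in(b5,rmB), carry(b4,left), robot_in(rmB)}
  through step 2 (pick(b4,rmB,left)): drop {carry(b4,left)}, keep {ball_in(b1,rmB), ball_in(b5,rmB), robot_in(rmB)}, require {ball_in(b4,rmB), free(left), robot_in(rmB)}
    → {ball_in(b1,rmB), ball_in(b4,rmB), ball_in(b5,rmB), free(left), robot_in(rmB)}
  through step 1 (drop(b1,rmB,left)): drop {ball_in(b1,rmB), free(left)}, keep {ball_in(b4,rmB), ball_in(b5,rmB), robot_in(rmB)}, require {carry(b1,left), robot_in(rmB)}
    → {ball_in(b4,rmB), ball_in(b5,rmB), carry(b1,left), robot_in(rmB)}

== RESULT ==
["ball_in(b4,rmB)", "ball_in(b5,rmB)", "carry(b1,left)", "robot_in(rmB)"]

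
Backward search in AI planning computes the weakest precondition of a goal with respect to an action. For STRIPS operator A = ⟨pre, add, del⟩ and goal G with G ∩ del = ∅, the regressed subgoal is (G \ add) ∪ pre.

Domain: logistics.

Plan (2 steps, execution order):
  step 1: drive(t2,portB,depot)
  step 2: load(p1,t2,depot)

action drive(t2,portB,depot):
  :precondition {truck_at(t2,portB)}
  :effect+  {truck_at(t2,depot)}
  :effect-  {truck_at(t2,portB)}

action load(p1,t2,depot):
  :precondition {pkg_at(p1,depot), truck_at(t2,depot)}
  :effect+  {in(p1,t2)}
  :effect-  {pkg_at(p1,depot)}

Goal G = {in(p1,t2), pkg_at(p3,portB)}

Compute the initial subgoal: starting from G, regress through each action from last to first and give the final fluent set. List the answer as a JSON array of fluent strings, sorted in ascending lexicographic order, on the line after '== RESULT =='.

Regress step by step:
  through step 2 (load(p1,t2,depot)): drop {in(p1,t2)}, keep {pkg_at(p3,portB)}, require {pkg_at(p1,depot), truck_at(t2,depot)}
    → {pkg_at(p1,depot), pkg_at(p3,portB), truck_at(t2,depot)}
  through step 1 (drive(t2,portB,depot)): drop {truck_at(t2,depot)}, keep {pkg_at(p1,depot), pkg_at(p3,portB)}, require {truck_at(t2,portB)}
    → {pkg_at(p1,depot), pkg_at(p3,portB), truck_at(t2,portB)}

== RESULT ==
["pkg_at(p1,depot)", "pkg_at(p3,portB)", "truck_at(t2,portB)"]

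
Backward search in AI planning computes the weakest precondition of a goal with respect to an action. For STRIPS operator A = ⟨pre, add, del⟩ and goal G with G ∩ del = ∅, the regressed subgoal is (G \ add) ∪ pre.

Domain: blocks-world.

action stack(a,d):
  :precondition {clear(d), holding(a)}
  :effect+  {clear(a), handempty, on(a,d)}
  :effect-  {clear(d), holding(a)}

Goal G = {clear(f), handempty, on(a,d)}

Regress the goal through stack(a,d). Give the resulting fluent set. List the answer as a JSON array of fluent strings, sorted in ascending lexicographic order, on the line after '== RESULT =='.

Compute (G \ add) ∪ pre:
  G ∩ del = {}  (empty — regression defined)
  G \ add = {clear(f), handempty, on(a,d)} \ {clear(a), handempty, on(a,d)} = {clear(f)}
  ∪ pre   = {clear(f)} ∪ {clear(d), holding(a)}
          = {clear(d), clear(f), holding(a)}

== RESULT ==
["clear(d)", "clear(f)", "holding(a)"]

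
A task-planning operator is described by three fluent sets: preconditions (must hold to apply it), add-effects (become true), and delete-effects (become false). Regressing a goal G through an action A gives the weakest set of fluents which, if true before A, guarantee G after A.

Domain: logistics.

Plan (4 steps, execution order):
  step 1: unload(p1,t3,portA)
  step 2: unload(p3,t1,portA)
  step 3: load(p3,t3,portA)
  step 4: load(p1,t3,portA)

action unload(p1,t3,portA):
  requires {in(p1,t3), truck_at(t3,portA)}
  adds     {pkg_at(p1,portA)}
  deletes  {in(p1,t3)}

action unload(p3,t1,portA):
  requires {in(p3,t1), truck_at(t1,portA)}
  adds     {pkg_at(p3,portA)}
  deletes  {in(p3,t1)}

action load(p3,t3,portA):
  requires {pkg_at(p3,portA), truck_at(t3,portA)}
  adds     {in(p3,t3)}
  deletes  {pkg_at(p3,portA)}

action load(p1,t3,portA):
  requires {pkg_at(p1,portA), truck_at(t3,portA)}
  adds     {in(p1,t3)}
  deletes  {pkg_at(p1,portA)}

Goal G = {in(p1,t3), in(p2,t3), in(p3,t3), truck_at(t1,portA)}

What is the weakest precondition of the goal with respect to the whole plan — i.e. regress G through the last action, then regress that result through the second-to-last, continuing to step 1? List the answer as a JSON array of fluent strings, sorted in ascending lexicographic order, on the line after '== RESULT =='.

Regress step by step:
  through step 4 (load(p1,t3,portA)): drop {in(p1,t3)}, keep {in(p2,t3), in(p3,t3), truck_at(t1,portA)}, require {pkg_at(p1,portA), truck_at(t3,portA)}
    → {in(p2,t3), in(p3,t3), pkg_at(p1,portA), truck_at(t1,portA), truck_at(t3,portA)}
  through step 3 (load(p3,t3,portA)): drop {in(p3,t3)}, keep {in(p2,t3), pkg_at(p1,portA), truck_at(t1,portA), truck_at(t3,portA)}, require {pkg_at(p3,portA), truck_at(t3,portA)}
    → {in(p2,t3), pkg_at(p1,portA), pkg_at(p3,portA), truck_at(t1,portA), truck_at(t3,portA)}
  through step 2 (unload(p3,t1,portA)): drop {pkg_at(p3,portA)}, keep {in(p2,t3), pkg_at(p1,portA), truck_at(t1,portA), truck_at(t3,portA)}, require {in(p3,t1), truck_at(t1,portA)}
    → {in(p2,t3), in(p3,t1), pkg_at(p1,portA), truck_at(t1,portA), truck_at(t3,portA)}
  through step 1 (unload(p1,t3,portA)): drop {pkg_at(p1,portA)}, keep {in(p2,t3), in(p3,t1), truck_at(t1,portA), truck_at(t3,portA)}, require {in(p1,t3), truck_at(t3,portA)}
    → {in(p1,t3), in(p2,t3), in(p3,t1), truck_at(t1,portA), truck_at(t3,portA)}

== RESULT ==
["in(p1,t3)", "in(p2,t3)", "in(p3,t1)", "truck_at(t1,portA)", "truck_at(t3,portA)"]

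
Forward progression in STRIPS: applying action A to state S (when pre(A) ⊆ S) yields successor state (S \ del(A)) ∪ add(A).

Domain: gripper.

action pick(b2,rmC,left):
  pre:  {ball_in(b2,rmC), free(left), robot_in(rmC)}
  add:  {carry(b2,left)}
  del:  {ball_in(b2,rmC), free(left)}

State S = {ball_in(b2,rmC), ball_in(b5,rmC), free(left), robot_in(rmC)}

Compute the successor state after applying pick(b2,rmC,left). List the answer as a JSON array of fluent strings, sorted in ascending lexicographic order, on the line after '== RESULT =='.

Progress:
  pre ⊆ S: {ball_in(b2,rmC), free(left), robot_in(rmC)} ⊆ S  — applicable
  S \ del = {ball_in(b5,rmC), robot_in(rmC)}
  ∪ add   = {ball_in(b5,rmC), carry(b2,left), robot_in(rmC)}

== RESULT ==
["ball_in(b5,rmC)", "carry(b2,left)", "robot_in(rmC)"]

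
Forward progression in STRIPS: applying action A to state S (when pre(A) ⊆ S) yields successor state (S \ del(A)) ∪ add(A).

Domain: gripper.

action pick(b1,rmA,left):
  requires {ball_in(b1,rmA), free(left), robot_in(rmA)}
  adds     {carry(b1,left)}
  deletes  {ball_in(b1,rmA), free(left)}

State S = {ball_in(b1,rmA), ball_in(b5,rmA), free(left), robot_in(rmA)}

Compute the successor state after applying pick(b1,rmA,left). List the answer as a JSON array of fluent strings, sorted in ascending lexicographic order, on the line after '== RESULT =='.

Progress:
  pre ⊆ S: {ball_in(b1,rmA), free(left), robot_in(rmA)} ⊆ S  — applicable
  S \ del = {ball_in(b5,rmA), robot_in(rmA)}
  ∪ add   = {ball_in(b5,rmA), carry(b1,left), robot_in(rmA)}

== RESULT ==
["ball_in(b5,rmA)", "carry(b1,left)", "robot_in(rmA)"]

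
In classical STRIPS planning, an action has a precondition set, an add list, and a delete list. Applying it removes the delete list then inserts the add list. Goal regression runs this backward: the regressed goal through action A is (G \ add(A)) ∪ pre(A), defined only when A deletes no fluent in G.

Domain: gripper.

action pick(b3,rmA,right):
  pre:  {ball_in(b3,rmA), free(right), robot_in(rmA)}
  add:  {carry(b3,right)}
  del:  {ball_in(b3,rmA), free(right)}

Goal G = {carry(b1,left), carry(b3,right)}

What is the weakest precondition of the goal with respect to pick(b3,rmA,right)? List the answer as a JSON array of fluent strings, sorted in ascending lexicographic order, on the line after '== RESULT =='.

Compute (G \ add) ∪ pre:
  G ∩ del = {}  (empty — regression defined)
  G \ add = {carry(b1,left), carry(b3,right)} \ {carry(b3,right)} = {carry(b1,left)}
  ∪ pre   = {carry(b1,left)} ∪ {ball_in(b3,rmA), free(right), robot_in(rmA)}
          = {ball_in(b3,rmA), carry(b1,left), free(right), robot_in(rmA)}

== RESULT ==
["ball_in(b3,rmA)", "carry(b1,left)", "free(right)", "robot_in(rmA)"]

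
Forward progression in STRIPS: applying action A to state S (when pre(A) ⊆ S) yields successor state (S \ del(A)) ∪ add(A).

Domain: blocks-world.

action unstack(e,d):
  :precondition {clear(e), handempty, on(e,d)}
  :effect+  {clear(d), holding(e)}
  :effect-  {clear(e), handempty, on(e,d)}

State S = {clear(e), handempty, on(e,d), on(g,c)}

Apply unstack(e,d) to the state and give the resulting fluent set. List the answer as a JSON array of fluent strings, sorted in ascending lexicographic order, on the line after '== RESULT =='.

Compute (S \ del) ∪ add:
  pre ⊆ S: {clear(e), handempty, on(e,d)} ⊆ S  — applicable
  S \ del = {on(g,c)}
  ∪ add   = {clear(d), holding(e), on(g,c)}

== RESULT ==
["clear(d)", "holding(e)", "on(g,c)"]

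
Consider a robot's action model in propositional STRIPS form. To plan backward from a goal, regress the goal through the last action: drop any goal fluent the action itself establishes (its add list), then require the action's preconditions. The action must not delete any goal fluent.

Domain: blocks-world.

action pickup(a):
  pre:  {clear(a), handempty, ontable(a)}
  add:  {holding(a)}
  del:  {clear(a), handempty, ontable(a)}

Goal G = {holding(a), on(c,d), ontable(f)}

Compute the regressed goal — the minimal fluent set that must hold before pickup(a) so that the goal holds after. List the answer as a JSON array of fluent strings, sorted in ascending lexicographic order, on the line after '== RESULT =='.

Regress:
  G ∩ del = {}  (empty — regression defined)
  G \ add = {holding(a), on(c,d), ontable(f)} \ {holding(a)} = {on(c,d), ontable(f)}
  ∪ pre   = {on(c,d), ontable(f)} ∪ {clear(a), handempty, ontable(a)}
          = {clear(a), handempty, on(c,d), ontable(a), ontable(f)}

== RESULT ==
["clear(a)", "handempty", "on(c,d)", "ontable(a)", "ontable(f)"]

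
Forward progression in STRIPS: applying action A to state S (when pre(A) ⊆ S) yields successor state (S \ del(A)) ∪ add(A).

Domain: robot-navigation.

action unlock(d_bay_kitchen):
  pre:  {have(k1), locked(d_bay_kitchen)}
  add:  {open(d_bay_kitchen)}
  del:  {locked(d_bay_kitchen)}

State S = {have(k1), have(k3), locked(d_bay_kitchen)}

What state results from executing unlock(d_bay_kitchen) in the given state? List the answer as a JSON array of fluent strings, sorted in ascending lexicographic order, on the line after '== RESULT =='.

Compute (S \ del) ∪ add:
  pre ⊆ S: {have(k1), locked(d_bay_kitchen)} ⊆ S  — applicable
  S \ del = {have(k1), have(k3)}
  ∪ add   = {have(k1), have(k3), open(d_bay_kitchen)}

== RESULT ==
["have(k1)", "have(k3)", "open(d_bay_kitchen)"]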